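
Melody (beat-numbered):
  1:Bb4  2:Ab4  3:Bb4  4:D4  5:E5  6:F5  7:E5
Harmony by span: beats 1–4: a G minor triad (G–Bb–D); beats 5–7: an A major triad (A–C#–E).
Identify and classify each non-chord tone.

Ab4 (beat 2) — neighbor tone; F5 (beat 6) — neighbor tone.

The harmony at that moment is G minor triad (G, Bb, D); Ab4 is not a chord tone.
It is approached by step down from Bb4 and left by step up to Bb4.
Step away and step back to the same note — a neighbor tone (lower neighbor).
The harmony at that moment is A major triad (A, C#, E); F5 is not a chord tone.
It is approached by step up from E5 and left by step down to E5.
Step away and step back to the same note — a neighbor tone (upper neighbor).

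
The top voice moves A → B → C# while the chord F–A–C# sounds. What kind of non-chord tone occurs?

B is a passing tone.

The harmony at that moment is F augmented triad (F, A, C#); B is not a chord tone.
It is approached by step up from A and left by step up to C#.
Step in, step out in the same direction — a passing tone.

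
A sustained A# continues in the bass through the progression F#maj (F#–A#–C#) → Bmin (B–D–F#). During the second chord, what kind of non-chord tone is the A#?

The harmony at that moment is B minor triad (B, D, F#); A# is not a chord tone.
It is held over (the same pitch as the preceding A#) and then sustained as the same pitch into the next harmony.
Sustained through a change of harmony — a pedal tone.

Pedal tone (pedal point).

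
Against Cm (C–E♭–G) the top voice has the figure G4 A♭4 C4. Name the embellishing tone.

A♭4 is an escape tone.

The harmony at that moment is C minor triad (C, E♭, G); A♭4 is not a chord tone.
It is approached by step up from G4 and left by leap down to C4.
Step in, leap out — an escape tone.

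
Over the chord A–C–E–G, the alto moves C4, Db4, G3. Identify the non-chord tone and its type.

Db4 is an escape tone.

The harmony at that moment is A minor seventh chord (A, C, E, G); Db4 is not a chord tone.
It is approached by step up from C4 and left by leap down to G3.
Step in, leap out — an escape tone.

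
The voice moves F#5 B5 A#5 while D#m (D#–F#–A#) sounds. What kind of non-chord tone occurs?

B5 is an appoggiatura.

The harmony at that moment is D# minor triad (D#, F#, A#); B5 is not a chord tone.
It is approached by leap up from F#5 and left by step down to A#5.
Leap in, step out — an appoggiatura.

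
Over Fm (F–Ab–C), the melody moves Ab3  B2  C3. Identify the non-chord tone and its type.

The harmony at that moment is F minor triad (F, Ab, C); B2 is not a chord tone.
It is approached by leap down from Ab3 and left by step up to C3.
Leap in, step out — an appoggiatura.

B2 is an appoggiatura.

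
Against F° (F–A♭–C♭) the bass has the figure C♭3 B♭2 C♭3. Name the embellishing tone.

B♭2 is a neighbor tone.

The harmony at that moment is F diminished triad (F, A♭, C♭); B♭2 is not a chord tone.
It is approached by step down from C♭3 and left by step up to C♭3.
Step away and step back to the same note — a neighbor tone (lower neighbor).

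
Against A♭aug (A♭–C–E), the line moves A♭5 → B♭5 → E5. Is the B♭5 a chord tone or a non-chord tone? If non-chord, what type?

Non-chord tone — an escape tone.

The harmony at that moment is A♭ augmented triad (A♭, C, E); B♭5 is not a chord tone.
It is approached by step up from A♭5 and left by leap down to E5.
Step in, leap out — an escape tone.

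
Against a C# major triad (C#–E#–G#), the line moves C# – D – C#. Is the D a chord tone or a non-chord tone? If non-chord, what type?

Non-chord tone — a neighbor tone.

The harmony at that moment is C# major triad (C#, E#, G#); D is not a chord tone.
It is approached by step up from C# and left by step down to C#.
Step away and step back to the same note — a neighbor tone (upper neighbor).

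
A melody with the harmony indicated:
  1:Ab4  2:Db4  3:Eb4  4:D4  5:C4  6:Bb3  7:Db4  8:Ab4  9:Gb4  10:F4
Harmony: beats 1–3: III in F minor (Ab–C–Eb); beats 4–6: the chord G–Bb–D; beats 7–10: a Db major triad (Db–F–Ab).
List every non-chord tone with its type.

The harmony at that moment is Ab major triad (Ab, C, Eb); Db4 is not a chord tone.
It is approached by leap down from Ab4 and left by step up to Eb4.
Leap in, step out — an appoggiatura.
The harmony at that moment is G minor triad (G, Bb, D); C4 is not a chord tone.
It is approached by step down from D4 and left by step down to Bb3.
Step in, step out in the same direction — a passing tone.
The harmony at that moment is Db major triad (Db, F, Ab); Gb4 is not a chord tone.
It is approached by step down from Ab4 and left by step down to F4.
Step in, step out in the same direction — a passing tone.

Db4 (beat 2) — appoggiatura; C4 (beat 5) — passing tone; Gb4 (beat 9) — passing tone.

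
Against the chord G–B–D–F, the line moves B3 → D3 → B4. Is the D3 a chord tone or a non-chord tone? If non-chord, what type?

Chord tone (the fifth of G dominant seventh chord).

G dominant seventh chord contains G, B, D, F; D is the fifth, so it is a chord tone.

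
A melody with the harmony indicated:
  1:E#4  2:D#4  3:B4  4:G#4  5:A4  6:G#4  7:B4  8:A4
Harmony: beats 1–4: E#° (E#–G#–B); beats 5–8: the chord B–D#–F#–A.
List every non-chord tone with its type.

D#4 (beat 2) — escape tone; G#4 (beat 6) — escape tone.

The harmony at that moment is E# diminished triad (E#, G#, B); D#4 is not a chord tone.
It is approached by step down from E#4 and left by leap up to B4.
Step in, leap out — an escape tone.
The harmony at that moment is B dominant seventh chord (B, D#, F#, A); G#4 is not a chord tone.
It is approached by step down from A4 and left by leap up to B4.
Step in, leap out — an escape tone.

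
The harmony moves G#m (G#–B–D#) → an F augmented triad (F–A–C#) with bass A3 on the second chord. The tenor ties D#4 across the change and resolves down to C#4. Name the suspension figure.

4–3 suspension.

At the second chord the bass is A3. The suspended D#4 lies a fourth above the bass; after resolving down by step to C#4, the interval above the bass becomes a third.
Suspension figures are named by those two intervals: 4–3.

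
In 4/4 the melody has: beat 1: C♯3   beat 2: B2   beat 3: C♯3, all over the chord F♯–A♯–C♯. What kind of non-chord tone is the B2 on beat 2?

Lower neighbor tone.

The harmony at that moment is F♯ major triad (F♯, A♯, C♯); B2 is not a chord tone.
It is approached by step down from C♯3 and left by step up to C♯3.
Step away and step back to the same note — a neighbor tone (lower neighbor).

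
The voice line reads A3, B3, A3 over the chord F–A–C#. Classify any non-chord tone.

The harmony at that moment is F augmented triad (F, A, C#); B3 is not a chord tone.
It is approached by step up from A3 and left by step down to A3.
Step away and step back to the same note — a neighbor tone (upper neighbor).

B3 is a neighbor tone.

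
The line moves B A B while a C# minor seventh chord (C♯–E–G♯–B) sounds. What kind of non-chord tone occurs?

The harmony at that moment is C♯ minor seventh chord (C♯, E, G♯, B); A is not a chord tone.
It is approached by step down from B and left by step up to B.
Step away and step back to the same note — a neighbor tone (lower neighbor).

A is a neighbor tone.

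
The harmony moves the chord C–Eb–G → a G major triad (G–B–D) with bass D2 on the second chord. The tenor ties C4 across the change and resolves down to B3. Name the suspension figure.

7–6 suspension.

At the second chord the bass is D2. The suspended C4 lies a seventh above the bass; after resolving down by step to B3, the interval above the bass becomes a sixth.
Suspension figures are named by those two intervals: 7–6.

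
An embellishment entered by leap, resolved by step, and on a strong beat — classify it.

Appoggiatura.

Approach: by leap. Departure: by step. Metric position: strong.
Leap in, step out, in a metrically strong position — an appoggiatura. (It is the mirror image of the escape tone, which steps in and leaps out from a weak position.)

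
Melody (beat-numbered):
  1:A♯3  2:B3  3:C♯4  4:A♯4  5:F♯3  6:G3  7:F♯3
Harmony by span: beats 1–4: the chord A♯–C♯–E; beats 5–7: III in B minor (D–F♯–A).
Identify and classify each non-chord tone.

B3 (beat 2) — passing tone; G3 (beat 6) — neighbor tone.

The harmony at that moment is A♯ diminished triad (A♯, C♯, E); B3 is not a chord tone.
It is approached by step up from A♯3 and left by step up to C♯4.
Step in, step out in the same direction — a passing tone.
The harmony at that moment is D major triad (D, F♯, A); G3 is not a chord tone.
It is approached by step up from F♯3 and left by step down to F♯3.
Step away and step back to the same note — a neighbor tone (upper neighbor).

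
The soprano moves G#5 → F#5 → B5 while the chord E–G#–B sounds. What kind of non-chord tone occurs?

F#5 is an escape tone.

The harmony at that moment is E major triad (E, G#, B); F#5 is not a chord tone.
It is approached by step down from G#5 and left by leap up to B5.
Step in, leap out — an escape tone.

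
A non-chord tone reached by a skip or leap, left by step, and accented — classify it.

Appoggiatura.

Approach: by leap. Departure: by step. Metric position: strong.
Leap in, step out, in a metrically strong position — an appoggiatura. (It is the mirror image of the escape tone, which steps in and leaps out from a weak position.)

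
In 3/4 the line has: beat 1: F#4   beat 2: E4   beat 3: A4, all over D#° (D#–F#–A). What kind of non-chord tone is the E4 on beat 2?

The harmony at that moment is D# diminished triad (D#, F#, A); E4 is not a chord tone.
It is approached by step down from F#4 and left by leap up to A4.
Step in, leap out, on a weak beat — an escape tone.

Escape tone.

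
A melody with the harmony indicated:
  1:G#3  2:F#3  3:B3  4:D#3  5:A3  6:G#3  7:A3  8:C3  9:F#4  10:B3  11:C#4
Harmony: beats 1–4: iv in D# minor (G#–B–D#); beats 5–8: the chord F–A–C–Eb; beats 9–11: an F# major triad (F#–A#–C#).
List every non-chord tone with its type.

The harmony at that moment is G# minor triad (G#, B, D#); F#3 is not a chord tone.
It is approached by step down from G#3 and left by leap up to B3.
Step in, leap out — an escape tone.
The harmony at that moment is F dominant seventh chord (F, A, C, Eb); G#3 is not a chord tone.
It is approached by step down from A3 and left by step up to A3.
Step away and step back to the same note — a neighbor tone (lower neighbor).
The harmony at that moment is F# major triad (F#, A#, C#); B3 is not a chord tone.
It is approached by leap down from F#4 and left by step up to C#4.
Leap in, step out — an appoggiatura.

F#3 (beat 2) — escape tone; G#3 (beat 6) — neighbor tone; B3 (beat 10) — appoggiatura.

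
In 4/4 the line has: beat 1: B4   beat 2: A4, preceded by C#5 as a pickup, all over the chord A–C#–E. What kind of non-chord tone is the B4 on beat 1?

Passing tone.

The harmony at that moment is A major triad (A, C#, E); B4 is not a chord tone.
It is approached by step down from C#5 and left by step down to A4.
Step in, step out in the same direction — a passing tone.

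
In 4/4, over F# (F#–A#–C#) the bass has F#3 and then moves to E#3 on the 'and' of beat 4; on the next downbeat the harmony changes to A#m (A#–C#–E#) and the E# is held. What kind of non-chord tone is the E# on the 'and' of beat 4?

The harmony at that moment is F# major triad (F#, A#, C#); E#3 is not a chord tone.
It is approached by step down from F#3 and then sustained as the same pitch into the next harmony.
Arriving early and becoming a chord tone when the harmony changes — an anticipation.

Anticipation.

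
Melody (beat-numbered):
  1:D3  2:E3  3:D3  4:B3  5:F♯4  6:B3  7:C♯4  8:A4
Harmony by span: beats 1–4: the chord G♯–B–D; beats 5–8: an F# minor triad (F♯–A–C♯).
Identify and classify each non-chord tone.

E3 (beat 2) — neighbor tone; B3 (beat 6) — appoggiatura.

The harmony at that moment is G♯ diminished triad (G♯, B, D); E3 is not a chord tone.
It is approached by step up from D3 and left by step down to D3.
Step away and step back to the same note — a neighbor tone (upper neighbor).
The harmony at that moment is F♯ minor triad (F♯, A, C♯); B3 is not a chord tone.
It is approached by leap down from F♯4 and left by step up to C♯4.
Leap in, step out — an appoggiatura.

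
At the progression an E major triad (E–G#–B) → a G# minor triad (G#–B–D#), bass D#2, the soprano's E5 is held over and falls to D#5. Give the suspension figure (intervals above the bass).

At the second chord the bass is D#2. The suspended E5 lies a ninth above the bass; after resolving down by step to D#5, the interval above the bass becomes an octave.
Suspension figures are named by those two intervals: 9–8.

9–8 suspension.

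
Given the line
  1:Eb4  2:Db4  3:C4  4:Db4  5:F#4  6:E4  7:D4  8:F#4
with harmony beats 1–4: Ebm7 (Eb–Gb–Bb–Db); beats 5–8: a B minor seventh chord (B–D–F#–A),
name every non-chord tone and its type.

The harmony at that moment is Eb minor seventh chord (Eb, Gb, Bb, Db); C4 is not a chord tone.
It is approached by step down from Db4 and left by step up to Db4.
Step away and step back to the same note — a neighbor tone (lower neighbor).
The harmony at that moment is B minor seventh chord (B, D, F#, A); E4 is not a chord tone.
It is approached by step down from F#4 and left by step down to D4.
Step in, step out in the same direction — a passing tone.

C4 (beat 3) — neighbor tone; E4 (beat 6) — passing tone.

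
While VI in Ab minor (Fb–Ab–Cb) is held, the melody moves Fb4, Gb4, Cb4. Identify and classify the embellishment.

Gb4 is an escape tone.

The harmony at that moment is Fb major triad (Fb, Ab, Cb); Gb4 is not a chord tone.
It is approached by step up from Fb4 and left by leap down to Cb4.
Step in, leap out — an escape tone.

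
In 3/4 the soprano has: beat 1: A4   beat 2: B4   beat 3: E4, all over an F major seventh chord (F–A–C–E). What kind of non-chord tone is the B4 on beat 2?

The harmony at that moment is F major seventh chord (F, A, C, E); B4 is not a chord tone.
It is approached by step up from A4 and left by leap down to E4.
Step in, leap out, on a weak beat — an escape tone.

Escape tone.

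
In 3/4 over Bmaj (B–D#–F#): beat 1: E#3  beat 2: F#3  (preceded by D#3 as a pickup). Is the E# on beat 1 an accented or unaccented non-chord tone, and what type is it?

The harmony at that moment is B major triad (B, D#, F#); E#3 is not a chord tone.
It is approached by step up from D#3 and left by step up to F#3.
Step in, step out in the same direction — a passing tone.
It falls on the downbeat, so it is accented.

Accented passing tone.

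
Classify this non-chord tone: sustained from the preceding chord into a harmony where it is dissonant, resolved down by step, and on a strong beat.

Suspension.

Approach: by preparation — the pitch is first a chord tone, then held (tied or repeated) while the harmony changes under it. Departure: down by step. Metric position: strong.
A prepared dissonance that resolves downward by step — a suspension. (The same figure resolving upward would be a retardation.)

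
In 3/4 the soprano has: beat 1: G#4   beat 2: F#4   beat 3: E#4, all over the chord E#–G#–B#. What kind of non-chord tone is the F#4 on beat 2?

Passing tone.

The harmony at that moment is E# minor triad (E#, G#, B#); F#4 is not a chord tone.
It is approached by step down from G#4 and left by step down to E#4.
Step in, step out in the same direction — a passing tone.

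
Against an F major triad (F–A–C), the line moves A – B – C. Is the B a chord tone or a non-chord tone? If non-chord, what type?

The harmony at that moment is F major triad (F, A, C); B is not a chord tone.
It is approached by step up from A and left by step up to C.
Step in, step out in the same direction — a passing tone.

Non-chord tone — a passing tone.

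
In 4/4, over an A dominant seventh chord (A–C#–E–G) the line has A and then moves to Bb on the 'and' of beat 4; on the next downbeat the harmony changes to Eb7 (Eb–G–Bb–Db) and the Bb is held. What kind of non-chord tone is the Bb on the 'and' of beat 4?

The harmony at that moment is A dominant seventh chord (A, C#, E, G); Bb is not a chord tone.
It is approached by step up from A and then sustained as the same pitch into the next harmony.
Arriving early and becoming a chord tone when the harmony changes — an anticipation.

Anticipation.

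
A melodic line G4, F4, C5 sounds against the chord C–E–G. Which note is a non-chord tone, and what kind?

F4 is an escape tone.

The harmony at that moment is C major triad (C, E, G); F4 is not a chord tone.
It is approached by step down from G4 and left by leap up to C5.
Step in, leap out — an escape tone.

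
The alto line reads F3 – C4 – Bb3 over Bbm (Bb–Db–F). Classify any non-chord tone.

The harmony at that moment is Bb minor triad (Bb, Db, F); C4 is not a chord tone.
It is approached by leap up from F3 and left by step down to Bb3.
Leap in, step out — an appoggiatura.

C4 is an appoggiatura.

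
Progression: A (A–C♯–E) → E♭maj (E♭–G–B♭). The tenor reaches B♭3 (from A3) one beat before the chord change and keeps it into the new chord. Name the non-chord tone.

The harmony at that moment is A major triad (A, C♯, E); B♭3 is not a chord tone.
It is approached by step up from A3 and then sustained as the same pitch into the next harmony.
Arriving early and becoming a chord tone when the harmony changes — an anticipation.

B♭3 is an anticipation.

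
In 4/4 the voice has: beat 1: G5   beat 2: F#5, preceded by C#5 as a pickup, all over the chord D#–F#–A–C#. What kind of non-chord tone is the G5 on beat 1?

Appoggiatura.

The harmony at that moment is D# half-diminished seventh chord (D#, F#, A, C#); G5 is not a chord tone.
It is approached by leap up from C#5 and left by step down to F#5.
Leap in, step out, metrically accented — an appoggiatura.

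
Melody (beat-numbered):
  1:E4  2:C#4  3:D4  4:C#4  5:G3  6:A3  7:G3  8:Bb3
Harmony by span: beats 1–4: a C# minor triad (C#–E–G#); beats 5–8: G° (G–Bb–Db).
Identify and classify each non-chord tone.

The harmony at that moment is C# minor triad (C#, E, G#); D4 is not a chord tone.
It is approached by step up from C#4 and left by step down to C#4.
Step away and step back to the same note — a neighbor tone (upper neighbor).
The harmony at that moment is G diminished triad (G, Bb, Db); A3 is not a chord tone.
It is approached by step up from G3 and left by step down to G3.
Step away and step back to the same note — a neighbor tone (upper neighbor).

D4 (beat 3) — neighbor tone; A3 (beat 6) — neighbor tone.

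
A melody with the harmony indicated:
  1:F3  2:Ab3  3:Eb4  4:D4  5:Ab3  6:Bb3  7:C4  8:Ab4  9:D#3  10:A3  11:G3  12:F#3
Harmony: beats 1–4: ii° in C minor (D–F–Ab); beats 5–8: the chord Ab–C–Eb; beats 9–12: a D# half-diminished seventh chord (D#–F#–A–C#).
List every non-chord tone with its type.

Eb4 (beat 3) — appoggiatura; Bb3 (beat 6) — passing tone; G3 (beat 11) — passing tone.

The harmony at that moment is D diminished triad (D, F, Ab); Eb4 is not a chord tone.
It is approached by leap up from Ab3 and left by step down to D4.
Leap in, step out — an appoggiatura.
The harmony at that moment is Ab major triad (Ab, C, Eb); Bb3 is not a chord tone.
It is approached by step up from Ab3 and left by step up to C4.
Step in, step out in the same direction — a passing tone.
The harmony at that moment is D# half-diminished seventh chord (D#, F#, A, C#); G3 is not a chord tone.
It is approached by step down from A3 and left by step down to F#3.
Step in, step out in the same direction — a passing tone.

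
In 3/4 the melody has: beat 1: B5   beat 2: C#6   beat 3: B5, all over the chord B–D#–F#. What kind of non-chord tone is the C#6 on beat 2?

The harmony at that moment is B major triad (B, D#, F#); C#6 is not a chord tone.
It is approached by step up from B5 and left by step down to B5.
Step away and step back to the same note — a neighbor tone (upper neighbor).

Upper neighbor tone.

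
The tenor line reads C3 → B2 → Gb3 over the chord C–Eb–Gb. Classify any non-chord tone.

The harmony at that moment is C diminished triad (C, Eb, Gb); B2 is not a chord tone.
It is approached by step down from C3 and left by leap up to Gb3.
Step in, leap out — an escape tone.

B2 is an escape tone.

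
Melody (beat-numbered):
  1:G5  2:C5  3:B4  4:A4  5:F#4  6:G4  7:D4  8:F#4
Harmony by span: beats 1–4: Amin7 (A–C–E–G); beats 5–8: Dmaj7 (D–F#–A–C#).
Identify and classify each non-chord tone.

The harmony at that moment is A minor seventh chord (A, C, E, G); B4 is not a chord tone.
It is approached by step down from C5 and left by step down to A4.
Step in, step out in the same direction — a passing tone.
The harmony at that moment is D major seventh chord (D, F#, A, C#); G4 is not a chord tone.
It is approached by step up from F#4 and left by leap down to D4.
Step in, leap out — an escape tone.

B4 (beat 3) — passing tone; G4 (beat 6) — escape tone.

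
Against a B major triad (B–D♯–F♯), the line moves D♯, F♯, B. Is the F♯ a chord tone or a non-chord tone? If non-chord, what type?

Chord tone (the fifth of B major triad).

B major triad contains B, D♯, F♯; F♯ is the fifth, so it is a chord tone.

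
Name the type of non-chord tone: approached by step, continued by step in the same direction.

Passing tone.

Approach: by step. Departure: by step, continuing in the same direction.
Stepwise on both sides with no change of direction means the note fills in the space between two different chord tones — a passing tone. (Had it turned back to its starting note it would be a neighbor tone instead.)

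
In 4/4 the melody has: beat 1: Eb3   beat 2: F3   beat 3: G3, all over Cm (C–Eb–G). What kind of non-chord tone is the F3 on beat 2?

Passing tone.

The harmony at that moment is C minor triad (C, Eb, G); F3 is not a chord tone.
It is approached by step up from Eb3 and left by step up to G3.
Step in, step out in the same direction — a passing tone.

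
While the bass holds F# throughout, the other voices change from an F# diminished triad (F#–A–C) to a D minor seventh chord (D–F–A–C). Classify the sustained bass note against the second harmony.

Pedal tone (pedal point).

The harmony at that moment is D minor seventh chord (D, F, A, C); F# is not a chord tone.
It is held over (the same pitch as the preceding F#) and then sustained as the same pitch into the next harmony.
Sustained through a change of harmony — a pedal tone.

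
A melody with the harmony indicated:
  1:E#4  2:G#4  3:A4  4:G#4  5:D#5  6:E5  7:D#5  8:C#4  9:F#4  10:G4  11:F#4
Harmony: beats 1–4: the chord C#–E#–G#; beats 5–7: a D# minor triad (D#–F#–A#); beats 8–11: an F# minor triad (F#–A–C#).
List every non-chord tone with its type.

The harmony at that moment is C# major triad (C#, E#, G#); A4 is not a chord tone.
It is approached by step up from G#4 and left by step down to G#4.
Step away and step back to the same note — a neighbor tone (upper neighbor).
The harmony at that moment is D# minor triad (D#, F#, A#); E5 is not a chord tone.
It is approached by step up from D#5 and left by step down to D#5.
Step away and step back to the same note — a neighbor tone (upper neighbor).
The harmony at that moment is F# minor triad (F#, A, C#); G4 is not a chord tone.
It is approached by step up from F#4 and left by step down to F#4.
Step away and step back to the same note — a neighbor tone (upper neighbor).

A4 (beat 3) — neighbor tone; E5 (beat 6) — neighbor tone; G4 (beat 10) — neighbor tone.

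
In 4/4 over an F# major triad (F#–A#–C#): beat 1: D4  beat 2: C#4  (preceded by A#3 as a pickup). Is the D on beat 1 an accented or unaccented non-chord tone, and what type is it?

The harmony at that moment is F# major triad (F#, A#, C#); D4 is not a chord tone.
It is approached by leap up from A#3 and left by step down to C#4.
Leap in, step out — an appoggiatura.
It falls on the downbeat, so it is accented.

Accented appoggiatura.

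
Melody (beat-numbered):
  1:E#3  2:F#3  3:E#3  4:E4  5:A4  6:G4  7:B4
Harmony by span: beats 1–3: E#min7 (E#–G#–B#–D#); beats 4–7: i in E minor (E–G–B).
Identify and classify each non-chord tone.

The harmony at that moment is E# minor seventh chord (E#, G#, B#, D#); F#3 is not a chord tone.
It is approached by step up from E#3 and left by step down to E#3.
Step away and step back to the same note — a neighbor tone (upper neighbor).
The harmony at that moment is E minor triad (E, G, B); A4 is not a chord tone.
It is approached by leap up from E4 and left by step down to G4.
Leap in, step out — an appoggiatura.

F#3 (beat 2) — neighbor tone; A4 (beat 5) — appoggiatura.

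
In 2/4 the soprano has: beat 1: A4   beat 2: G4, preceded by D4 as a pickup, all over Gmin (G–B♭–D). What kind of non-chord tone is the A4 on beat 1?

Appoggiatura.

The harmony at that moment is G minor triad (G, B♭, D); A4 is not a chord tone.
It is approached by leap up from D4 and left by step down to G4.
Leap in, step out, metrically accented — an appoggiatura.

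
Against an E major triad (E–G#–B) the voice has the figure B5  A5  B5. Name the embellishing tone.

The harmony at that moment is E major triad (E, G#, B); A5 is not a chord tone.
It is approached by step down from B5 and left by step up to B5.
Step away and step back to the same note — a neighbor tone (lower neighbor).

A5 is a neighbor tone.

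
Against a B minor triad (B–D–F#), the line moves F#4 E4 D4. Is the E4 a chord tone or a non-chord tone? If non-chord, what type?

The harmony at that moment is B minor triad (B, D, F#); E4 is not a chord tone.
It is approached by step down from F#4 and left by step down to D4.
Step in, step out in the same direction — a passing tone.

Non-chord tone — a passing tone.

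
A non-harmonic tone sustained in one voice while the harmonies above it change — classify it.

Approach: none. Departure: none — a single pitch is sustained while the chords change around it, passing through harmonies that do not contain it.
No melodic motion at all; the dissonance is created entirely by the moving harmonies against the stationary note — a pedal tone (pedal point).

Pedal tone.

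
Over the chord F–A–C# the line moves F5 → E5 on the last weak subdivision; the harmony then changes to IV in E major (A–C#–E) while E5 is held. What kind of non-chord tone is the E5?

E5 is an anticipation.

The harmony at that moment is F augmented triad (F, A, C#); E5 is not a chord tone.
It is approached by step down from F5 and then sustained as the same pitch into the next harmony.
Arriving early and becoming a chord tone when the harmony changes — an anticipation.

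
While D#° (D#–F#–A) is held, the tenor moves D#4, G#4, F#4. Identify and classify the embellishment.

The harmony at that moment is D# diminished triad (D#, F#, A); G#4 is not a chord tone.
It is approached by leap up from D#4 and left by step down to F#4.
Leap in, step out — an appoggiatura.

G#4 is an appoggiatura.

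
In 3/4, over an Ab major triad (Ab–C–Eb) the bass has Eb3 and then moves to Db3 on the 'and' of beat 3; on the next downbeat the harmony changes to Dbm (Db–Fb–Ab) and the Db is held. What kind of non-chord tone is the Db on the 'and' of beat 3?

Anticipation.

The harmony at that moment is Ab major triad (Ab, C, Eb); Db3 is not a chord tone.
It is approached by step down from Eb3 and then sustained as the same pitch into the next harmony.
Arriving early and becoming a chord tone when the harmony changes — an anticipation.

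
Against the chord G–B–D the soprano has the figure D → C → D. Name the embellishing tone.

The harmony at that moment is G major triad (G, B, D); C is not a chord tone.
It is approached by step down from D and left by step up to D.
Step away and step back to the same note — a neighbor tone (lower neighbor).

C is a neighbor tone.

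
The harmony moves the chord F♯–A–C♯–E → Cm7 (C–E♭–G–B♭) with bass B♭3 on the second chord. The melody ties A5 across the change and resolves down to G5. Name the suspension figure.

7–6 suspension.

At the second chord the bass is B♭3. The suspended A5 lies a seventh above the bass; after resolving down by step to G5, the interval above the bass becomes a sixth.
Suspension figures are named by those two intervals: 7–6.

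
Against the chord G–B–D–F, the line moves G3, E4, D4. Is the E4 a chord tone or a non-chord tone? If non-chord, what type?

The harmony at that moment is G dominant seventh chord (G, B, D, F); E4 is not a chord tone.
It is approached by leap up from G3 and left by step down to D4.
Leap in, step out — an appoggiatura.

Non-chord tone — an appoggiatura.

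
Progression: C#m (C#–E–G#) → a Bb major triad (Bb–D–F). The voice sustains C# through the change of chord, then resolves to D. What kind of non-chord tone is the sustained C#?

The harmony at that moment is Bb major triad (Bb, D, F); C# is not a chord tone.
It is held over (the same pitch as the preceding C#) and left by step up to D.
Held over from the previous chord and resolving up by step — a retardation.

C# is a retardation.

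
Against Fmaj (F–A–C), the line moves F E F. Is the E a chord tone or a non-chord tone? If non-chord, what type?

The harmony at that moment is F major triad (F, A, C); E is not a chord tone.
It is approached by step down from F and left by step up to F.
Step away and step back to the same note — a neighbor tone (lower neighbor).

Non-chord tone — a neighbor tone.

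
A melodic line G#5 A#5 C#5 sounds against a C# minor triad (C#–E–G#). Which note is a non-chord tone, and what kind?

The harmony at that moment is C# minor triad (C#, E, G#); A#5 is not a chord tone.
It is approached by step up from G#5 and left by leap down to C#5.
Step in, leap out — an escape tone.

A#5 is an escape tone.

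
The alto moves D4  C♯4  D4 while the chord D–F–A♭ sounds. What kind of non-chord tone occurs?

C♯4 is a neighbor tone.

The harmony at that moment is D diminished triad (D, F, A♭); C♯4 is not a chord tone.
It is approached by step down from D4 and left by step up to D4.
Step away and step back to the same note — a neighbor tone (lower neighbor).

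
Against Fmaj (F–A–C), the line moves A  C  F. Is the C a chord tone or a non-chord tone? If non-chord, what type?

F major triad contains F, A, C; C is the fifth, so it is a chord tone.

Chord tone (the fifth of F major triad).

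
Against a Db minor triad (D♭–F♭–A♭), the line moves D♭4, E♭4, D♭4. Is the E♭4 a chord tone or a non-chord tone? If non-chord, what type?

Non-chord tone — a neighbor tone.

The harmony at that moment is D♭ minor triad (D♭, F♭, A♭); E♭4 is not a chord tone.
It is approached by step up from D♭4 and left by step down to D♭4.
Step away and step back to the same note — a neighbor tone (upper neighbor).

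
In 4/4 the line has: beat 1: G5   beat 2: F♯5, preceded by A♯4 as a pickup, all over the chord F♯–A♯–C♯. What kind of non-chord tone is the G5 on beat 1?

The harmony at that moment is F♯ major triad (F♯, A♯, C♯); G5 is not a chord tone.
It is approached by leap up from A♯4 and left by step down to F♯5.
Leap in, step out, metrically accented — an appoggiatura.

Appoggiatura.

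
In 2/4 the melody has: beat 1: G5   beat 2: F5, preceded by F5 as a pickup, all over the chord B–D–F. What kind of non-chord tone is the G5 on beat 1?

The harmony at that moment is B diminished triad (B, D, F); G5 is not a chord tone.
It is approached by step up from F5 and left by step down to F5.
Step away and step back to the same note — a neighbor tone (upper neighbor).

Upper neighbor tone.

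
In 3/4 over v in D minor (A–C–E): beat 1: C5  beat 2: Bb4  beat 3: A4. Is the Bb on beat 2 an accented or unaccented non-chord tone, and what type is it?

Unaccented passing tone.

The harmony at that moment is A minor triad (A, C, E); Bb4 is not a chord tone.
It is approached by step down from C5 and left by step down to A4.
Step in, step out in the same direction — a passing tone.
It falls on a weak beat, so it is unaccented.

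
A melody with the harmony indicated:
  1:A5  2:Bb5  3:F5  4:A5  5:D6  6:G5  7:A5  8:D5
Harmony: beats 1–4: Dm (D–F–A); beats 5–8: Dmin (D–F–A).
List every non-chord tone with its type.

The harmony at that moment is D minor triad (D, F, A); Bb5 is not a chord tone.
It is approached by step up from A5 and left by leap down to F5.
Step in, leap out — an escape tone.
The harmony at that moment is D minor triad (D, F, A); G5 is not a chord tone.
It is approached by leap down from D6 and left by step up to A5.
Leap in, step out — an appoggiatura.

Bb5 (beat 2) — escape tone; G5 (beat 6) — appoggiatura.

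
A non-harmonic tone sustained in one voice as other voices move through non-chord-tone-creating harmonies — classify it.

Approach: none. Departure: none — a single pitch is sustained while the chords change around it, passing through harmonies that do not contain it.
No melodic motion at all; the dissonance is created entirely by the moving harmonies against the stationary note — a pedal tone (pedal point).

Pedal tone.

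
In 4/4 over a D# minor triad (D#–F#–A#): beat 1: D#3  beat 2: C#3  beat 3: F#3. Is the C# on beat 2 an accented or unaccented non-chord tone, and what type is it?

Unaccented escape tone.

The harmony at that moment is D# minor triad (D#, F#, A#); C#3 is not a chord tone.
It is approached by step down from D#3 and left by leap up to F#3.
Step in, leap out — an escape tone.
It falls on a weak beat, so it is unaccented.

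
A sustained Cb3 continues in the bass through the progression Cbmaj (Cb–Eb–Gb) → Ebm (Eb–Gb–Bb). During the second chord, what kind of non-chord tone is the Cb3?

Pedal tone (pedal point).

The harmony at that moment is Eb minor triad (Eb, Gb, Bb); Cb3 is not a chord tone.
It is held over (the same pitch as the preceding Cb3) and then sustained as the same pitch into the next harmony.
Sustained through a change of harmony — a pedal tone.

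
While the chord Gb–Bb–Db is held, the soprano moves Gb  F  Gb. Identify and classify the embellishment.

The harmony at that moment is Gb major triad (Gb, Bb, Db); F is not a chord tone.
It is approached by step down from Gb and left by step up to Gb.
Step away and step back to the same note — a neighbor tone (lower neighbor).

F is a neighbor tone.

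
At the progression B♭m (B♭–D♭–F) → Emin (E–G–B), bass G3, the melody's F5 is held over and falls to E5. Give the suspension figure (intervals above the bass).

7–6 suspension.

At the second chord the bass is G3. The suspended F5 lies a seventh above the bass; after resolving down by step to E5, the interval above the bass becomes a sixth.
Suspension figures are named by those two intervals: 7–6.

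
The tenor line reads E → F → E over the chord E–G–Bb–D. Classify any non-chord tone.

F is a neighbor tone.

The harmony at that moment is E half-diminished seventh chord (E, G, Bb, D); F is not a chord tone.
It is approached by step up from E and left by step down to E.
Step away and step back to the same note — a neighbor tone (upper neighbor).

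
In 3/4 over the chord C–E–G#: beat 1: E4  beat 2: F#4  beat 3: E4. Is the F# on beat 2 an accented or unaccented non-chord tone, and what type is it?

The harmony at that moment is C augmented triad (C, E, G#); F#4 is not a chord tone.
It is approached by step up from E4 and left by step down to E4.
Step away and step back to the same note — a neighbor tone (upper neighbor).
It falls on a weak beat, so it is unaccented.

Unaccented neighbor tone.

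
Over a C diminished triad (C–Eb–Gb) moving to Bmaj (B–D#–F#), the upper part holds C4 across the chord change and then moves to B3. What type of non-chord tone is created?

The harmony at that moment is B major triad (B, D#, F#); C4 is not a chord tone.
It is held over (the same pitch as the preceding C4) and left by step down to B3.
Held over from the previous chord and resolving down by step — a suspension.

C4 is a suspension.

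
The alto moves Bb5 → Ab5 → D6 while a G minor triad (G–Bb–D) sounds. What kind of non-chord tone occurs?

The harmony at that moment is G minor triad (G, Bb, D); Ab5 is not a chord tone.
It is approached by step down from Bb5 and left by leap up to D6.
Step in, leap out — an escape tone.

Ab5 is an escape tone.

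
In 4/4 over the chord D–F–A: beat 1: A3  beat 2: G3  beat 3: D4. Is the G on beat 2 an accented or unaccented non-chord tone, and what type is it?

The harmony at that moment is D minor triad (D, F, A); G3 is not a chord tone.
It is approached by step down from A3 and left by leap up to D4.
Step in, leap out — an escape tone.
It falls on a weak beat, so it is unaccented.

Unaccented escape tone.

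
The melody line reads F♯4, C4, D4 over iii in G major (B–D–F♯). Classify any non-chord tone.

The harmony at that moment is B minor triad (B, D, F♯); C4 is not a chord tone.
It is approached by leap down from F♯4 and left by step up to D4.
Leap in, step out — an appoggiatura.

C4 is an appoggiatura.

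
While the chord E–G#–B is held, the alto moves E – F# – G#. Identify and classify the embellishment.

The harmony at that moment is E major triad (E, G#, B); F# is not a chord tone.
It is approached by step up from E and left by step up to G#.
Step in, step out in the same direction — a passing tone.

F# is a passing tone.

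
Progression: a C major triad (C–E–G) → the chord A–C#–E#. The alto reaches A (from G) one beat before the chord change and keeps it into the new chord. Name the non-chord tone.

The harmony at that moment is C major triad (C, E, G); A is not a chord tone.
It is approached by step up from G and then sustained as the same pitch into the next harmony.
Arriving early and becoming a chord tone when the harmony changes — an anticipation.

A is an anticipation.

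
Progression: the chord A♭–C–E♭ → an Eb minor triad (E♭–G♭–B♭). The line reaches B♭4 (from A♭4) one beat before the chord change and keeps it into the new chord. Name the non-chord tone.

B♭4 is an anticipation.

The harmony at that moment is A♭ major triad (A♭, C, E♭); B♭4 is not a chord tone.
It is approached by step up from A♭4 and then sustained as the same pitch into the next harmony.
Arriving early and becoming a chord tone when the harmony changes — an anticipation.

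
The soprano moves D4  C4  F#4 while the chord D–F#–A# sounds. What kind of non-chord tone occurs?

The harmony at that moment is D augmented triad (D, F#, A#); C4 is not a chord tone.
It is approached by step down from D4 and left by leap up to F#4.
Step in, leap out — an escape tone.

C4 is an escape tone.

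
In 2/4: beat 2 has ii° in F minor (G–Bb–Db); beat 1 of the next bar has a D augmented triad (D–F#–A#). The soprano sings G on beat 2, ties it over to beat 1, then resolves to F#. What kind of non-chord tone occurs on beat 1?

The harmony at that moment is D augmented triad (D, F#, A#); G is not a chord tone.
It is held over (the same pitch as the preceding G) and left by step down to F#.
Held over from the previous chord and resolving down by step — a suspension.

Suspension.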